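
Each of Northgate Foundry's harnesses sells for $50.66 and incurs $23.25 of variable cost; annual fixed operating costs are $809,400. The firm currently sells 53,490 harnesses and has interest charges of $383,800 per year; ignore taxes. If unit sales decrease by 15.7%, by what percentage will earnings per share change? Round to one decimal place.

-84.3%

At 53,490 units, contribution = 53,490 × $27.41 = $1,466,160.90.
EBIT = $1,466,160.90 − $809,400 = $656,760.90.
Interest = $383,800.00, so EBIT − I = $272,960.90.
DCL = total CM / (EBIT − I) = $1,466,160.90 / $272,960.90 = 5.3713.
%ΔEPS = DCL × %ΔSales = 5.3713 × -15.7% = -84.3%.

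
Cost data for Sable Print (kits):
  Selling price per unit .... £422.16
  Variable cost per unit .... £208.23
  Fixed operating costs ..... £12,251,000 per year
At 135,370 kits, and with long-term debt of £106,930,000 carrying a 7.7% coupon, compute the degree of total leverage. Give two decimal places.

3.42

Total contribution margin = 135,370 × £213.93 = £28,959,704.10.
Subtracting fixed costs: EBIT = £28,959,704.10 − £12,251,000 = £16,708,704.10. Interest = £8,233,610.00.
DOL = £28,959,704.10 ÷ £16,708,704.10 = 1.7332; DFL = £16,708,704.10 ÷ £8,475,094.10 = 1.9715.
DCL = DOL × DFL = 1.7332 × 1.9715 = 3.4170.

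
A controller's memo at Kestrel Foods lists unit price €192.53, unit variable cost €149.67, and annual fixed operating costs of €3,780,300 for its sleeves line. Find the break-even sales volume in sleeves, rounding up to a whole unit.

88,202 sleeves

Each unit contributes €192.53 − €149.67 = €42.86.
Units to break even: €3,780,300 ÷ €42.86 = 88,201.12, rounded up to 88,202.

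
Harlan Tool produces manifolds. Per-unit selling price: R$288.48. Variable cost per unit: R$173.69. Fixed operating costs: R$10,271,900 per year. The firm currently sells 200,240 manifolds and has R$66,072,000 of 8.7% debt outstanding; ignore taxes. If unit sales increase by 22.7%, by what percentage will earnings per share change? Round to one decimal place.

+74.9%

At 200,240 units, contribution = 200,240 × R$114.79 = R$22,985,549.60.
Subtracting fixed costs: EBIT = R$22,985,549.60 − R$10,271,900 = R$12,713,649.60.
Interest = R$5,748,264.00, so EBIT − I = R$6,965,385.60.
DCL = total CM / (EBIT − I) = R$22,985,549.60 / R$6,965,385.60 = 3.3000.
%ΔEPS = DCL × %ΔSales = 3.3000 × +22.7% = +74.9%.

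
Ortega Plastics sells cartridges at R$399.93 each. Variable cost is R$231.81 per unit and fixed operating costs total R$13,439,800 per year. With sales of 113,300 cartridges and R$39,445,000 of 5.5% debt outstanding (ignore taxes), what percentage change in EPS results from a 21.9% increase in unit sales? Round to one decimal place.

At 113,300 units, contribution = 113,300 × R$168.12 = R$19,047,996.00.
Operating income = contribution − fixed costs = R$19,047,996.00 − R$13,439,800 = R$5,608,196.00.
Interest = R$2,169,475.00, so EBIT − I = R$3,438,721.00.
Degree of combined leverage = contribution ÷ (EBIT − I) = R$19,047,996.00 ÷ R$3,438,721.00 = 5.5393.
%ΔEPS = DCL × %ΔSales = 5.5393 × +21.9% = +121.3%.

+121.3%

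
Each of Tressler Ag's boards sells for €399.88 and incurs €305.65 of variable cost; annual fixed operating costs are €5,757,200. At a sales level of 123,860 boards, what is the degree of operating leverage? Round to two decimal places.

1.97

Total contribution margin = 123,860 × €94.23 = €11,671,327.80.
Subtracting fixed costs: EBIT = €11,671,327.80 − €5,757,200 = €5,914,127.80.
Degree of operating leverage = €11,671,327.80 / €5,914,127.80 = 1.9735.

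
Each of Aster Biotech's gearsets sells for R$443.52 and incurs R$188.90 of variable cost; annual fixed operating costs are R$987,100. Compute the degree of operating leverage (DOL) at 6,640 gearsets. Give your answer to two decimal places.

At 6,640 units, contribution = 6,640 × R$254.62 = R$1,690,676.80.
Subtracting fixed costs: EBIT = R$1,690,676.80 − R$987,100 = R$703,576.80.
DOL = contribution ÷ EBIT = R$1,690,676.80 ÷ R$703,576.80 = 2.4030.

2.40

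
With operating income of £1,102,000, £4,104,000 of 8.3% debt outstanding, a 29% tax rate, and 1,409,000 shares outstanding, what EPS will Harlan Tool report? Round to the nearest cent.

Pre-tax income = £1,102,000 − £340,632.00 = £761,368.00.
After tax at 29%: net income = £761,368.00 × 0.71 = £540,571.28.
Per share: £540,571.28 / 1,409,000 shares = £0.38.

£0.38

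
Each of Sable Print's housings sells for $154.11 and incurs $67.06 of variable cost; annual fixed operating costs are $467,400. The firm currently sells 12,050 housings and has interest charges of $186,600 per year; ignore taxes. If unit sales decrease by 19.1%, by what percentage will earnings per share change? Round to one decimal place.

-50.7%

Total contribution margin = 12,050 × $87.05 = $1,048,952.50.
Operating income = contribution − fixed costs = $1,048,952.50 − $467,400 = $581,552.50.
After interest of $186,600.00, pre-tax earnings = $394,952.50.
DCL = total CM / (EBIT − I) = $1,048,952.50 / $394,952.50 = 2.6559.
%ΔEPS = DCL × %ΔSales = 2.6559 × -19.1% = -50.7%.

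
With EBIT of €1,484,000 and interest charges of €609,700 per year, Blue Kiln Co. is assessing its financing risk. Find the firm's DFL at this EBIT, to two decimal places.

1.70

Annual interest charges come to €609,700.00.
Degree of financial leverage = EBIT / (EBIT − interest) = €1,484,000 / €874,300.00 = 1.6974.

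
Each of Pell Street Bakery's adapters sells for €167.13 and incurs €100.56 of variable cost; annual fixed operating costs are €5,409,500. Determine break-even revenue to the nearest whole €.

€13,581,039

CM per unit = €167.13 − €100.56 = €66.57; CM ratio = €66.57 / €167.13 = 0.3983.
Break-even sales = FC ÷ CM ratio = €5,409,500 × €167.13 / €66.57 = €13,581,039.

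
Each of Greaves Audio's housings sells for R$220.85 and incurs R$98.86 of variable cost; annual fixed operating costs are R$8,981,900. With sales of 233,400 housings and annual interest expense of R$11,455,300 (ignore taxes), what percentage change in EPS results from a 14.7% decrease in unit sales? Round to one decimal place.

-52.1%

Contribution at this volume is 233,400 × R$121.99 = R$28,472,466.00.
Operating income = contribution − fixed costs = R$28,472,466.00 − R$8,981,900 = R$19,490,566.00.
After interest of R$11,455,300.00, pre-tax earnings = R$8,035,266.00.
Degree of combined leverage = contribution ÷ (EBIT − I) = R$28,472,466.00 ÷ R$8,035,266.00 = 3.5434.
EPS therefore changes by 3.5434 × (-14.7%) = -52.1%.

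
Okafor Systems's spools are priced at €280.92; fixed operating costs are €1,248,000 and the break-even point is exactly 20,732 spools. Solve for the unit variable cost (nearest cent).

€220.72

At break-even, FC = Q × (P − VC), so P − VC = €1,248,000 ÷ 20,732 = €60.1968.
Variable cost per unit = €280.92 − €60.1968 = €220.72.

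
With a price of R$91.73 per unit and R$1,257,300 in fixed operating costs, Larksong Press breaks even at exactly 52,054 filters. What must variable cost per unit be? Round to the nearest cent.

R$67.58

At break-even, FC = Q × (P − VC), so P − VC = R$1,257,300 ÷ 52,054 = R$24.1538.
Hence VC = price − CM = R$91.73 − R$24.1538 = R$67.58.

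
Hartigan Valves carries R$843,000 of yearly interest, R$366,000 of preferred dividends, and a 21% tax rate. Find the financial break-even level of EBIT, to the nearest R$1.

Grossing the preferred dividend up to pre-tax terms: R$366,000 / (1 − 0.21) = R$463,291.14.
Financial break-even EBIT = interest + D_p ÷ (1 − t) = R$843,000 + R$463,291.14 = R$1,306,291.14.

R$1,306,291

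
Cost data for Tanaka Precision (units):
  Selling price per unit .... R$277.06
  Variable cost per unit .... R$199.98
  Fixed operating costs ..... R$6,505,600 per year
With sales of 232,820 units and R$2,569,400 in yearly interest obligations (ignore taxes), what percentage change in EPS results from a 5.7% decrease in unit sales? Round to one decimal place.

At 232,820 units, contribution = 232,820 × R$77.08 = R$17,945,765.60.
Subtracting fixed costs: EBIT = R$17,945,765.60 − R$6,505,600 = R$11,440,165.60.
Interest = R$2,569,400.00, so EBIT − I = R$8,870,765.60.
DCL = total CM / (EBIT − I) = R$17,945,765.60 / R$8,870,765.60 = 2.0230.
%ΔEPS = DCL × %ΔSales = 2.0230 × -5.7% = -11.5%.

-11.5%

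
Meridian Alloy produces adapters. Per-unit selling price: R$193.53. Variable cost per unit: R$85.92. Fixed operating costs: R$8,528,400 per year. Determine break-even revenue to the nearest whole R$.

R$15,337,806

CM per unit = R$193.53 − R$85.92 = R$107.61; CM ratio = R$107.61 / R$193.53 = 0.5560.
Break-even sales = FC ÷ CM ratio = R$8,528,400 × R$193.53 / R$107.61 = R$15,337,806.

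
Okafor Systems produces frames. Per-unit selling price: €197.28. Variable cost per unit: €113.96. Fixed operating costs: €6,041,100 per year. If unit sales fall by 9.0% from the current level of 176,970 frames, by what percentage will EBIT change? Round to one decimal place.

Total contribution margin = 176,970 × €83.32 = €14,745,140.40.
Subtracting fixed costs: EBIT = €14,745,140.40 − €6,041,100 = €8,704,040.40.
So DOL = total CM / EBIT = €14,745,140.40 / €8,704,040.40 = 1.6941.
So EBIT moves 1.6941 × (-9.0%) = -15.2%.

-15.2%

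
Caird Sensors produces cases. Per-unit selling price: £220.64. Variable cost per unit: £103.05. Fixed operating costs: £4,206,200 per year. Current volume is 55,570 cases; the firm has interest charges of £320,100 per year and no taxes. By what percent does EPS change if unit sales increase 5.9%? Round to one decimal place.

Total contribution margin = 55,570 × £117.59 = £6,534,476.30.
EBIT = £6,534,476.30 − £4,206,200 = £2,328,276.30.
After interest of £320,100.00, pre-tax earnings = £2,008,176.30.
Degree of combined leverage = contribution ÷ (EBIT − I) = £6,534,476.30 ÷ £2,008,176.30 = 3.2539.
EPS therefore changes by 3.2539 × (+5.9%) = +19.2%.

+19.2%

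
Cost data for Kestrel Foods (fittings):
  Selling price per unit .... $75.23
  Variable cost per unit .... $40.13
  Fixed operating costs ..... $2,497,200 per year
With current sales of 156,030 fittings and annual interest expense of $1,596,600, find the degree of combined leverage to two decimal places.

3.96

Total contribution margin = 156,030 × $35.10 = $5,476,653.00.
Subtracting fixed costs: EBIT = $5,476,653.00 − $2,497,200 = $2,979,453.00. Interest = $1,596,600.00.
DOL = $5,476,653.00 ÷ $2,979,453.00 = 1.8381; DFL = $2,979,453.00 ÷ $1,382,853.00 = 2.1546.
Combined leverage = 1.8381 × 2.1546 = 3.9604.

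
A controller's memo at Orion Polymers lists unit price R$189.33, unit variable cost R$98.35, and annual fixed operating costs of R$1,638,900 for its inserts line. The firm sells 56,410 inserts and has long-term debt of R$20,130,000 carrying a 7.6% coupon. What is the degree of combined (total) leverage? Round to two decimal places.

2.61

Total contribution margin = 56,410 × R$90.98 = R$5,132,181.80.
EBIT = R$5,132,181.80 − R$1,638,900 = R$3,493,281.80. Interest = R$1,529,880.00, so EBIT − I = R$1,963,401.80.
Degree of total leverage = total CM / (EBIT − interest) = R$5,132,181.80 / R$1,963,401.80 = 2.6139.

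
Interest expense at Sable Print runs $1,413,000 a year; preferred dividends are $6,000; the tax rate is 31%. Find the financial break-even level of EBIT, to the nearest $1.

$1,421,696

Preferred dividends are paid after tax, so their pre-tax equivalent is $6,000 ÷ (1 − 0.31) = $8,695.65.
Financial break-even EBIT = interest + D_p ÷ (1 − t) = $1,413,000 + $8,695.65 = $1,421,695.65.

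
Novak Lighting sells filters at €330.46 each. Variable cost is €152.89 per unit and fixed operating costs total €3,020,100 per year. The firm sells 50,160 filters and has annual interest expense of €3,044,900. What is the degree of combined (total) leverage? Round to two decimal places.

3.13

Contribution at this volume is 50,160 × €177.57 = €8,906,911.20.
EBIT = €8,906,911.20 − €3,020,100 = €5,886,811.20. Interest = €3,044,900.00.
DOL = €8,906,911.20 ÷ €5,886,811.20 = 1.5130; DFL = €5,886,811.20 ÷ €2,841,911.20 = 2.0714.
Combined leverage = 1.5130 × 2.0714 = 3.1340.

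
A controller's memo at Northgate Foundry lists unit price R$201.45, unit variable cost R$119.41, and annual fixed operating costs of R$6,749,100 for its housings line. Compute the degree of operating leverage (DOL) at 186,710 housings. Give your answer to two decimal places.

1.79

At 186,710 units, contribution = 186,710 × R$82.04 = R$15,317,688.40.
Subtracting fixed costs: EBIT = R$15,317,688.40 − R$6,749,100 = R$8,568,588.40.
DOL = contribution ÷ EBIT = R$15,317,688.40 ÷ R$8,568,588.40 = 1.7877.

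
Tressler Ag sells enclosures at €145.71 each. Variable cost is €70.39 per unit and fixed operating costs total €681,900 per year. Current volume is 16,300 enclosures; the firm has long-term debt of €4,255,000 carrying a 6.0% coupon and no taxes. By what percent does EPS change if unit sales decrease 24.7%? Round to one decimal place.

At 16,300 units, contribution = 16,300 × €75.32 = €1,227,716.00.
Operating income = contribution − fixed costs = €1,227,716.00 − €681,900 = €545,816.00.
Interest = €255,300.00, so EBIT − I = €290,516.00.
Degree of combined leverage = contribution ÷ (EBIT − I) = €1,227,716.00 ÷ €290,516.00 = 4.2260.
%ΔEPS = DCL × %ΔSales = 4.2260 × -24.7% = -104.4%.

-104.4%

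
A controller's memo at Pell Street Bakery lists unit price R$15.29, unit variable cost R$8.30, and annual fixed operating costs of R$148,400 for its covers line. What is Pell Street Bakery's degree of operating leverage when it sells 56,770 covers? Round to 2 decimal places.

1.60

Contribution at this volume is 56,770 × R$6.99 = R$396,822.30.
Subtracting fixed costs: EBIT = R$396,822.30 − R$148,400 = R$248,422.30.
DOL = contribution ÷ EBIT = R$396,822.30 ÷ R$248,422.30 = 1.5974.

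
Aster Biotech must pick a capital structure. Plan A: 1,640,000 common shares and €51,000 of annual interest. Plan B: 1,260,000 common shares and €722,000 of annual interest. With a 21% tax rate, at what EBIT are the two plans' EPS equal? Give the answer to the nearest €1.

At indifference, (EBIT − 51,000)(1 − t)/1,640,000 = (EBIT − 722,000)(1 − t)/1,260,000.
The (1 − t) factor cancels: (EBIT − 51,000) × 1,260,000 = (EBIT − 722,000) × 1,640,000.
Solving, EBIT = (722,000·1,640,000 − 51,000·1,260,000) / (1,640,000 − 1,260,000) = 1,119,820,000,000 / 380,000 = 2,946,894.74.

€2,946,895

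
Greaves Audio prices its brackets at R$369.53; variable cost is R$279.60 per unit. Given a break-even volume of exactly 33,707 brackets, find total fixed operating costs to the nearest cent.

Unit CM = price − variable cost = R$369.53 − R$279.60 = R$89.93.
Since BE = FC / CM, FC = 33,707 × R$89.93 = R$3,031,270.51.

R$3,031,270.51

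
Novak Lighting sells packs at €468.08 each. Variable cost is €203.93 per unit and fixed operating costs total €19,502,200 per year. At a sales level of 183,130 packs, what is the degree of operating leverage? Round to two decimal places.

1.68

Contribution at this volume is 183,130 × €264.15 = €48,373,789.50.
Subtracting fixed costs: EBIT = €48,373,789.50 − €19,502,200 = €28,871,589.50.
Degree of operating leverage = €48,373,789.50 / €28,871,589.50 = 1.6755.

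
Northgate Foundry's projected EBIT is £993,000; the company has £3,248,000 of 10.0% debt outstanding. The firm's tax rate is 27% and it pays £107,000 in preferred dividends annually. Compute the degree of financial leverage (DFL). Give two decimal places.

Annual interest charges come to £324,800.00.
Pre-tax preferred-dividend burden = £107,000 ÷ (1 − 0.27) = £146,575.34.
DFL = EBIT ÷ [EBIT − I − D_p/(1−t)] = £993,000 ÷ [£993,000 − £324,800.00 − £146,575.34] = £993,000 ÷ £521,624.66 = 1.9037.

1.90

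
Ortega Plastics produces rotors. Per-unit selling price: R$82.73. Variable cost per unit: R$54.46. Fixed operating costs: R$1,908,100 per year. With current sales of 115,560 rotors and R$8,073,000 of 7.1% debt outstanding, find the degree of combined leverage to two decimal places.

Total contribution margin = 115,560 × R$28.27 = R$3,266,881.20.
Subtracting fixed costs: EBIT = R$3,266,881.20 − R$1,908,100 = R$1,358,781.20. Interest = R$573,183.00, so EBIT − I = R$785,598.20.
DCL = contribution ÷ (EBIT − I) = R$3,266,881.20 ÷ R$785,598.20 = 4.1585.

4.16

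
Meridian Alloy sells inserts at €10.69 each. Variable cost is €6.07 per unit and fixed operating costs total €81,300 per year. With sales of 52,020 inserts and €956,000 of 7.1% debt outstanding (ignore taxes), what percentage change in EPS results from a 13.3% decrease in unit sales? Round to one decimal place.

Total contribution margin = 52,020 × €4.62 = €240,332.40.
Subtracting fixed costs: EBIT = €240,332.40 − €81,300 = €159,032.40.
After interest of €67,876.00, pre-tax earnings = €91,156.40.
Degree of combined leverage = contribution ÷ (EBIT − I) = €240,332.40 ÷ €91,156.40 = 2.6365.
%ΔEPS = DCL × %ΔSales = 2.6365 × -13.3% = -35.1%.

-35.1%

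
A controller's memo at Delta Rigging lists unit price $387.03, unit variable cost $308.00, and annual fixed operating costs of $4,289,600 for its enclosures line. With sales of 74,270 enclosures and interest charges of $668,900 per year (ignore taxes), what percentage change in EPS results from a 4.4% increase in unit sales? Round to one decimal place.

Contribution at this volume is 74,270 × $79.03 = $5,869,558.10.
Subtracting fixed costs: EBIT = $5,869,558.10 − $4,289,600 = $1,579,958.10.
After interest of $668,900.00, pre-tax earnings = $911,058.10.
Degree of combined leverage = contribution ÷ (EBIT − I) = $5,869,558.10 ÷ $911,058.10 = 6.4426.
EPS therefore changes by 6.4426 × (+4.4%) = +28.3%.

+28.3%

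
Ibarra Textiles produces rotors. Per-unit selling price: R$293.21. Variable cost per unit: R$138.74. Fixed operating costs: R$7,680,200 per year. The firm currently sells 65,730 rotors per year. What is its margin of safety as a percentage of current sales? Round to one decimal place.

24.4%

Each unit contributes R$293.21 − R$138.74 = R$154.47. Break-even units = R$7,680,200 ÷ R$154.47 = 49,719.69; break-even revenue = 49,719.69 × R$293.21 = R$14,578,309.33.
Current sales = 65,730 × R$293.21 = R$19,272,693.30.
Margin of safety = (R$19,272,693.30 − R$14,578,309.33) ÷ R$19,272,693.30 = 24.4%.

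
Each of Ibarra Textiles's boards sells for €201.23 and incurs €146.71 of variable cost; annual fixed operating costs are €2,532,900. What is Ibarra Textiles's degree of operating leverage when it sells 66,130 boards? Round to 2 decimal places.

At 66,130 units, contribution = 66,130 × €54.52 = €3,605,407.60.
EBIT = €3,605,407.60 − €2,532,900 = €1,072,507.60.
So DOL = total CM / EBIT = €3,605,407.60 / €1,072,507.60 = 3.3617.

3.36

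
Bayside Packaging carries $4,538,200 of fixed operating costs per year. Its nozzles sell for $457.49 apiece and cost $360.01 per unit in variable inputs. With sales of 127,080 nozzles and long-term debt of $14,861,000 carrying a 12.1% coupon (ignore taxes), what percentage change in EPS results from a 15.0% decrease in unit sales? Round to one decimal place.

At 127,080 units, contribution = 127,080 × $97.48 = $12,387,758.40.
Subtracting fixed costs: EBIT = $12,387,758.40 − $4,538,200 = $7,849,558.40.
After interest of $1,798,181.00, pre-tax earnings = $6,051,377.40.
DCL = total CM / (EBIT − I) = $12,387,758.40 / $6,051,377.40 = 2.0471.
%ΔEPS = DCL × %ΔSales = 2.0471 × -15.0% = -30.7%.

-30.7%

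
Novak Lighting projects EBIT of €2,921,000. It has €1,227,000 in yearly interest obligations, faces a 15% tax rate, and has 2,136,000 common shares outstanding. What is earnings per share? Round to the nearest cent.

Interest = €1,227,000.00, so EBT = €2,921,000 − €1,227,000.00 = €1,694,000.00.
Net income = €1,694,000.00 × (1 − 0.15) = €1,439,900.00.
Per share: €1,439,900.00 / 2,136,000 shares = €0.67.

€0.67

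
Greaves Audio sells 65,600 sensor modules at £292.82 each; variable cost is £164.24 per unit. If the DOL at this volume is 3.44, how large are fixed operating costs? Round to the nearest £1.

Contribution at this volume is 65,600 × £128.58 = £8,434,848.00.
Since DOL = CM ÷ EBIT, EBIT = £8,434,848.00 ÷ 3.44 = £2,451,990.70.
Fixed costs = CM − EBIT = £8,434,848.00 − £2,451,990.70 = £5,982,857.

£5,982,857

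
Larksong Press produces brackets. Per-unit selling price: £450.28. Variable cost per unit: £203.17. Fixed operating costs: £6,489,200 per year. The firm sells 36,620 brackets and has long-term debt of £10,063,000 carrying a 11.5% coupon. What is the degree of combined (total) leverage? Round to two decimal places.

6.45

Total contribution margin = 36,620 × £247.11 = £9,049,168.20.
Operating income = contribution − fixed costs = £9,049,168.20 − £6,489,200 = £2,559,968.20. Interest = £1,157,245.00, so EBIT − I = £1,402,723.20.
DCL = contribution ÷ (EBIT − I) = £9,049,168.20 ÷ £1,402,723.20 = 6.4511.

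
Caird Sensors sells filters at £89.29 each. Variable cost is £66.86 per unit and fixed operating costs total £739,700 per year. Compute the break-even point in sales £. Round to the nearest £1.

£2,944,619

CM per unit = £89.29 − £66.86 = £22.43; CM ratio = £22.43 / £89.29 = 0.2512.
Break-even sales = FC ÷ CM ratio = £739,700 × £89.29 / £22.43 = £2,944,619.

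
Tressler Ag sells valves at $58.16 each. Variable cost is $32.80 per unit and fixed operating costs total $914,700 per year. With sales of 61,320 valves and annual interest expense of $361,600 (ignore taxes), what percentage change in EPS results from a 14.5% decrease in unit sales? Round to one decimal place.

-80.9%

At 61,320 units, contribution = 61,320 × $25.36 = $1,555,075.20.
EBIT = $1,555,075.20 − $914,700 = $640,375.20.
After interest of $361,600.00, pre-tax earnings = $278,775.20.
Degree of combined leverage = contribution ÷ (EBIT − I) = $1,555,075.20 ÷ $278,775.20 = 5.5782.
EPS therefore changes by 5.5782 × (-14.5%) = -80.9%.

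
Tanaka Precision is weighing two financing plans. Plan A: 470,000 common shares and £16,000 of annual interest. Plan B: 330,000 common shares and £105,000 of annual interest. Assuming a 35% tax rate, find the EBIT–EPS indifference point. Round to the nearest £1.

£314,786

Set EPS_A = EPS_B: (EBIT − £16,000)(1 − 0.35) ÷ 470,000 = (EBIT − £105,000)(1 − 0.35) ÷ 330,000.
Cancelling (1 − t) and cross-multiplying: 330,000·(EBIT − 16,000) = 470,000·(EBIT − 105,000).
Solving, EBIT = (105,000·470,000 − 16,000·330,000) / (470,000 − 330,000) = 44,070,000,000 / 140,000 = 314,785.71.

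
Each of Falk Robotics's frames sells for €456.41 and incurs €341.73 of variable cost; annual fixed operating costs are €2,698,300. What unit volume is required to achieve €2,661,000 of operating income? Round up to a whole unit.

46,733 frames

Unit CM = price − variable cost = €456.41 − €341.73 = €114.68.
Need Q such that Q × €114.68 − €2,698,300 = €2,661,000, i.e. Q = €5,359,300 / €114.68 = 46,732.65 → 46,733.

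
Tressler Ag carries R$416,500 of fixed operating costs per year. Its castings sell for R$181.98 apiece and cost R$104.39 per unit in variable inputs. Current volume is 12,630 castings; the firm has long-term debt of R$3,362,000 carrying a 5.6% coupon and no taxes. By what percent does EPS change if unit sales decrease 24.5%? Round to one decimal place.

At 12,630 units, contribution = 12,630 × R$77.59 = R$979,961.70.
EBIT = R$979,961.70 − R$416,500 = R$563,461.70.
Interest = R$188,272.00, so EBIT − I = R$375,189.70.
DCL = total CM / (EBIT − I) = R$979,961.70 / R$375,189.70 = 2.6119.
%ΔEPS = DCL × %ΔSales = 2.6119 × -24.5% = -64.0%.

-64.0%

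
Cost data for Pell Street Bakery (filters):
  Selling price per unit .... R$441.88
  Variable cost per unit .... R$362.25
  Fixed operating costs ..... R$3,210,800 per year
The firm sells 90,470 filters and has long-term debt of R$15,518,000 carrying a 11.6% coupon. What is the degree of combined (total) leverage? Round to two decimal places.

Total contribution margin = 90,470 × R$79.63 = R$7,204,126.10.
Operating income = contribution − fixed costs = R$7,204,126.10 − R$3,210,800 = R$3,993,326.10. Interest = R$1,800,088.00, so EBIT − I = R$2,193,238.10.
DCL = contribution ÷ (EBIT − I) = R$7,204,126.10 ÷ R$2,193,238.10 = 3.2847.

3.28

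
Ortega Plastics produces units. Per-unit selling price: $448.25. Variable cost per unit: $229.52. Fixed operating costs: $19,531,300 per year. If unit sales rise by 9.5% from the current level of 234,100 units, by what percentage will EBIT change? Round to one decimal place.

Total contribution margin = 234,100 × $218.73 = $51,204,693.00.
Subtracting fixed costs: EBIT = $51,204,693.00 − $19,531,300 = $31,673,393.00.
So DOL = total CM / EBIT = $51,204,693.00 / $31,673,393.00 = 1.6166.
%ΔEBIT = DOL × %ΔSales = 1.6166 × +9.5% = +15.4%.

+15.4%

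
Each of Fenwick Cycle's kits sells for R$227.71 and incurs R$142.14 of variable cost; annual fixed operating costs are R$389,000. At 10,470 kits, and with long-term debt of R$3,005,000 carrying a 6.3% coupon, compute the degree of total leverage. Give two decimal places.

At 10,470 units, contribution = 10,470 × R$85.57 = R$895,917.90.
EBIT = R$895,917.90 − R$389,000 = R$506,917.90. Interest = R$189,315.00, so EBIT − I = R$317,602.90.
DCL = contribution ÷ (EBIT − I) = R$895,917.90 ÷ R$317,602.90 = 2.8209.

2.82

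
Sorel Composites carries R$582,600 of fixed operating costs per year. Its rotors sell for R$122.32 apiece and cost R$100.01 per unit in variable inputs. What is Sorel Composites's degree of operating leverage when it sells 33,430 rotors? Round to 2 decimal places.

4.57

Total contribution margin = 33,430 × R$22.31 = R$745,823.30.
EBIT = R$745,823.30 − R$582,600 = R$163,223.30.
DOL = contribution ÷ EBIT = R$745,823.30 ÷ R$163,223.30 = 4.5693.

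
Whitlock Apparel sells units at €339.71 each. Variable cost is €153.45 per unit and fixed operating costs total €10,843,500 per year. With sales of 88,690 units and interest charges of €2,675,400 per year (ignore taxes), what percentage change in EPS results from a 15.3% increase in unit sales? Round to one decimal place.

+84.2%

Contribution at this volume is 88,690 × €186.26 = €16,519,399.40.
Subtracting fixed costs: EBIT = €16,519,399.40 − €10,843,500 = €5,675,899.40.
Interest = €2,675,400.00, so EBIT − I = €3,000,499.40.
Degree of combined leverage = contribution ÷ (EBIT − I) = €16,519,399.40 ÷ €3,000,499.40 = 5.5055.
EPS therefore changes by 5.5055 × (+15.3%) = +84.2%.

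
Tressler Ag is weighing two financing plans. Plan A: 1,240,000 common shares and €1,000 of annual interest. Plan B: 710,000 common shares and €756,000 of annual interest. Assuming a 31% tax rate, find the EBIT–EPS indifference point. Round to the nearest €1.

€1,767,415

At indifference, (EBIT − 1,000)(1 − t)/1,240,000 = (EBIT − 756,000)(1 − t)/710,000.
Cancelling (1 − t) and cross-multiplying: 710,000·(EBIT − 1,000) = 1,240,000·(EBIT − 756,000).
EBIT × (1,240,000 − 710,000) = 756,000 × 1,240,000 − 1,000 × 710,000 = 936,730,000,000, so EBIT = 936,730,000,000 ÷ 530,000 = 1,767,415.09.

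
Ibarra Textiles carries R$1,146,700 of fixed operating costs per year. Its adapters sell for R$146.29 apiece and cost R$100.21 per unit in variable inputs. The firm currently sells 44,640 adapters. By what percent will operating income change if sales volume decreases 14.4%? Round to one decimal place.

Contribution at this volume is 44,640 × R$46.08 = R$2,057,011.20.
Subtracting fixed costs: EBIT = R$2,057,011.20 − R$1,146,700 = R$910,311.20.
Degree of operating leverage = R$2,057,011.20 / R$910,311.20 = 2.2597.
So EBIT moves 2.2597 × (-14.4%) = -32.5%.

-32.5%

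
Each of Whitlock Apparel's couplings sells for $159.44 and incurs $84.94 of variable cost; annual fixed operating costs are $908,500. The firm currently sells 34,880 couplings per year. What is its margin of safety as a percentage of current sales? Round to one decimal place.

65.0%

Unit CM = price − variable cost = $159.44 − $84.94 = $74.50. Break-even units = $908,500 ÷ $74.50 = 12,194.63; break-even revenue = 12,194.63 × $159.44 = $1,944,311.95.
Actual sales revenue = 34,880 × $159.44 = $5,561,267.20.
Margin of safety = ($5,561,267.20 − $1,944,311.95) ÷ $5,561,267.20 = 65.0%.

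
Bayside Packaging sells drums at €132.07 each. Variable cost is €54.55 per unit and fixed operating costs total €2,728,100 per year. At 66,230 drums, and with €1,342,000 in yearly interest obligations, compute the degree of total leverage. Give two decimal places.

4.83

Total contribution margin = 66,230 × €77.52 = €5,134,149.60.
Operating income = contribution − fixed costs = €5,134,149.60 − €2,728,100 = €2,406,049.60. Interest = €1,342,000.00, so EBIT − I = €1,064,049.60.
Degree of total leverage = total CM / (EBIT − interest) = €5,134,149.60 / €1,064,049.60 = 4.8251.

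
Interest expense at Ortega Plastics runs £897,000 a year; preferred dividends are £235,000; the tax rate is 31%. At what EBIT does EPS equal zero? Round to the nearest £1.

Preferred dividends are paid after tax, so their pre-tax equivalent is £235,000 ÷ (1 − 0.31) = £340,579.71.
EPS = 0 when EBIT covers interest plus the pre-tax preferred burden: £897,000 + £340,579.71 = £1,237,579.71.

£1,237,580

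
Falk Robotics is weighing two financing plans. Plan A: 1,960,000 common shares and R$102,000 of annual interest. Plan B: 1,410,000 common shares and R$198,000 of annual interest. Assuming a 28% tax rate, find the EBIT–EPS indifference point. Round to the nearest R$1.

R$444,109

Set EPS_A = EPS_B: (EBIT − R$102,000)(1 − 0.28) ÷ 1,960,000 = (EBIT − R$198,000)(1 − 0.28) ÷ 1,410,000.
The (1 − t) factor cancels: (EBIT − 102,000) × 1,410,000 = (EBIT − 198,000) × 1,960,000.
Solving, EBIT = (198,000·1,960,000 − 102,000·1,410,000) / (1,960,000 − 1,410,000) = 244,260,000,000 / 550,000 = 444,109.09.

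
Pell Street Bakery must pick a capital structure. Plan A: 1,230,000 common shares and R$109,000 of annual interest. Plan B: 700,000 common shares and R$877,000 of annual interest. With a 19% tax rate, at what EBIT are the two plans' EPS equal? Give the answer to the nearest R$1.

Set EPS_A = EPS_B: (EBIT − R$109,000)(1 − 0.19) ÷ 1,230,000 = (EBIT − R$877,000)(1 − 0.19) ÷ 700,000.
The (1 − t) factor cancels: (EBIT − 109,000) × 700,000 = (EBIT − 877,000) × 1,230,000.
Solving, EBIT = (877,000·1,230,000 − 109,000·700,000) / (1,230,000 − 700,000) = 1,002,410,000,000 / 530,000 = 1,891,339.62.

R$1,891,340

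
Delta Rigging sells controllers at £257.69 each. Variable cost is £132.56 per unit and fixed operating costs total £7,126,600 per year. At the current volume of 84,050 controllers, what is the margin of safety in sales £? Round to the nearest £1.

Each unit contributes £257.69 − £132.56 = £125.13. Break-even units = £7,126,600 ÷ £125.13 = 56,953.57; break-even revenue = 56,953.57 × £257.69 = £14,676,365.01.
Actual sales revenue = 84,050 × £257.69 = £21,658,844.50.
Margin of safety = £21,658,844.50 − £14,676,365.01 = £6,982,479.

£6,982,479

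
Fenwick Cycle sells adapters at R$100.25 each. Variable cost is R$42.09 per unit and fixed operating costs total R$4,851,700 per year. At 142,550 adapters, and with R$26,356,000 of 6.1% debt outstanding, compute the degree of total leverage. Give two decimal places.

4.53

Contribution at this volume is 142,550 × R$58.16 = R$8,290,708.00.
EBIT = R$8,290,708.00 − R$4,851,700 = R$3,439,008.00. Interest = R$1,607,716.00.
DOL = R$8,290,708.00 ÷ R$3,439,008.00 = 2.4108; DFL = R$3,439,008.00 ÷ R$1,831,292.00 = 1.8779.
Combined leverage = 2.4108 × 1.8779 = 4.5272.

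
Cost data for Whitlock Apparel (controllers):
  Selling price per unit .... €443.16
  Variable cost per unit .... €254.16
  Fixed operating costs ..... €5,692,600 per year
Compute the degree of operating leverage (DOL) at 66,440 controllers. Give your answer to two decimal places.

At 66,440 units, contribution = 66,440 × €189.00 = €12,557,160.00.
Operating income = contribution − fixed costs = €12,557,160.00 − €5,692,600 = €6,864,560.00.
So DOL = total CM / EBIT = €12,557,160.00 / €6,864,560.00 = 1.8293.

1.83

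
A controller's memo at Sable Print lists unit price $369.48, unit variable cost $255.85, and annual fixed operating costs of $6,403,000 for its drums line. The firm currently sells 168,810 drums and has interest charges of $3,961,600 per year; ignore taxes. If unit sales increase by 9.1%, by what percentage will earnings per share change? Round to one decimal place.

Contribution at this volume is 168,810 × $113.63 = $19,181,880.30.
Subtracting fixed costs: EBIT = $19,181,880.30 − $6,403,000 = $12,778,880.30.
After interest of $3,961,600.00, pre-tax earnings = $8,817,280.30.
DCL = total CM / (EBIT − I) = $19,181,880.30 / $8,817,280.30 = 2.1755.
%ΔEPS = DCL × %ΔSales = 2.1755 × +9.1% = +19.8%.

+19.8%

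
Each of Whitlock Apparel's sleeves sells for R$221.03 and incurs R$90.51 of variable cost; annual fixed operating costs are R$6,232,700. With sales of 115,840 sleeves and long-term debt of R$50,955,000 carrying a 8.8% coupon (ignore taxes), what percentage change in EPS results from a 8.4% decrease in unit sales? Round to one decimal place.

-28.8%

Total contribution margin = 115,840 × R$130.52 = R$15,119,436.80.
EBIT = R$15,119,436.80 − R$6,232,700 = R$8,886,736.80.
After interest of R$4,484,040.00, pre-tax earnings = R$4,402,696.80.
DCL = total CM / (EBIT − I) = R$15,119,436.80 / R$4,402,696.80 = 3.4341.
%ΔEPS = DCL × %ΔSales = 3.4341 × -8.4% = -28.8%.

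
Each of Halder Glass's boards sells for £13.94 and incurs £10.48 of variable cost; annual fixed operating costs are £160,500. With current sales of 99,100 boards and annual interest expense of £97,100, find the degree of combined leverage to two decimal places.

4.02

At 99,100 units, contribution = 99,100 × £3.46 = £342,886.00.
Subtracting fixed costs: EBIT = £342,886.00 − £160,500 = £182,386.00. Interest = £97,100.00.
DOL = £342,886.00 ÷ £182,386.00 = 1.8800; DFL = £182,386.00 ÷ £85,286.00 = 2.1385.
Combined leverage = 1.8800 × 2.1385 = 4.0204.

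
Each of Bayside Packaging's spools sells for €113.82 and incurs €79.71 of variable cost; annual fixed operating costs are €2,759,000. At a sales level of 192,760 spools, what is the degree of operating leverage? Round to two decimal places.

Contribution at this volume is 192,760 × €34.11 = €6,575,043.60.
Operating income = contribution − fixed costs = €6,575,043.60 − €2,759,000 = €3,816,043.60.
DOL = contribution ÷ EBIT = €6,575,043.60 ÷ €3,816,043.60 = 1.7230.

1.72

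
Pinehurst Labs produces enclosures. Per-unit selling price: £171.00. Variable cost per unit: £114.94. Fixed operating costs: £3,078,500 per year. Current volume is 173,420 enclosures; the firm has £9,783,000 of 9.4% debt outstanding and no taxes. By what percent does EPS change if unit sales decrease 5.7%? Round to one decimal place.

Total contribution margin = 173,420 × £56.06 = £9,721,925.20.
Operating income = contribution − fixed costs = £9,721,925.20 − £3,078,500 = £6,643,425.20.
After interest of £919,602.00, pre-tax earnings = £5,723,823.20.
Degree of combined leverage = contribution ÷ (EBIT − I) = £9,721,925.20 ÷ £5,723,823.20 = 1.6985.
%ΔEPS = DCL × %ΔSales = 1.6985 × -5.7% = -9.7%.

-9.7%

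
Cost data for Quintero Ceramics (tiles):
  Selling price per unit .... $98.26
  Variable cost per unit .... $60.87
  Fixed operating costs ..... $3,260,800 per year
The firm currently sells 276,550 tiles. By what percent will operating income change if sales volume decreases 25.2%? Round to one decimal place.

-36.8%

At 276,550 units, contribution = 276,550 × $37.39 = $10,340,204.50.
Operating income = contribution − fixed costs = $10,340,204.50 − $3,260,800 = $7,079,404.50.
Degree of operating leverage = $10,340,204.50 / $7,079,404.50 = 1.4606.
%ΔEBIT = DOL × %ΔSales = 1.4606 × -25.2% = -36.8%.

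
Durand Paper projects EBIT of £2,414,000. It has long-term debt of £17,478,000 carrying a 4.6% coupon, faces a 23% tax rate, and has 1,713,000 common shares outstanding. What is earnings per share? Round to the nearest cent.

Pre-tax income = £2,414,000 − £803,988.00 = £1,610,012.00.
Net income = £1,610,012.00 × (1 − 0.23) = £1,239,709.24.
EPS = £1,239,709.24 ÷ 1,713,000 = £0.72.

£0.72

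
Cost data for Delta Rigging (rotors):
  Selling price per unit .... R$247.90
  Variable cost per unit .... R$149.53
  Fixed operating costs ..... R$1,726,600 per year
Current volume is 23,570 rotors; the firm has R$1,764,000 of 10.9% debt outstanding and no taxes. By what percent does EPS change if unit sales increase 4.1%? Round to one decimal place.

Contribution at this volume is 23,570 × R$98.37 = R$2,318,580.90.
Operating income = contribution − fixed costs = R$2,318,580.90 − R$1,726,600 = R$591,980.90.
Interest = R$192,276.00, so EBIT − I = R$399,704.90.
Degree of combined leverage = contribution ÷ (EBIT − I) = R$2,318,580.90 ÷ R$399,704.90 = 5.8007.
%ΔEPS = DCL × %ΔSales = 5.8007 × +4.1% = +23.8%.

+23.8%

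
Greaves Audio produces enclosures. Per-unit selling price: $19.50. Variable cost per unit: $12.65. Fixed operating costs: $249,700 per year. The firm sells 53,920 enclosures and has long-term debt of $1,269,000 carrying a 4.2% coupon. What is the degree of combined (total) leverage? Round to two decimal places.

5.57

Total contribution margin = 53,920 × $6.85 = $369,352.00.
Subtracting fixed costs: EBIT = $369,352.00 − $249,700 = $119,652.00. Interest = $53,298.00.
DOL = $369,352.00 ÷ $119,652.00 = 3.0869; DFL = $119,652.00 ÷ $66,354.00 = 1.8032.
DCL = DOL × DFL = 3.0869 × 1.8032 = 5.5663.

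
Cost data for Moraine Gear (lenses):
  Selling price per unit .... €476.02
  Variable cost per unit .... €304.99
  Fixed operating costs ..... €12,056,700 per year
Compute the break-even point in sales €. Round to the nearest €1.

CM per unit = €476.02 − €304.99 = €171.03; CM ratio = €171.03 / €476.02 = 0.3593.
Break-even sales = FC ÷ CM ratio = €12,056,700 × €476.02 / €171.03 = €33,556,863.

€33,556,863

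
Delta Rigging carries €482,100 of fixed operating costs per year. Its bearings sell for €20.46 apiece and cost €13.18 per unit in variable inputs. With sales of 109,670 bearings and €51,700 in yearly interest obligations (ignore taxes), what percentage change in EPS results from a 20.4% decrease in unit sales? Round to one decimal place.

Contribution at this volume is 109,670 × €7.28 = €798,397.60.
EBIT = €798,397.60 − €482,100 = €316,297.60.
After interest of €51,700.00, pre-tax earnings = €264,597.60.
DCL = total CM / (EBIT − I) = €798,397.60 / €264,597.60 = 3.0174.
EPS therefore changes by 3.0174 × (-20.4%) = -61.6%.

-61.6%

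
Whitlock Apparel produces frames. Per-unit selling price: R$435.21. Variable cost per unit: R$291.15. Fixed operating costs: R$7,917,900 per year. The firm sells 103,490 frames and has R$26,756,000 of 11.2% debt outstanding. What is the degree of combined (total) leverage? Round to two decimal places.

3.73

Contribution at this volume is 103,490 × R$144.06 = R$14,908,769.40.
Operating income = contribution − fixed costs = R$14,908,769.40 − R$7,917,900 = R$6,990,869.40. Interest = R$2,996,672.00, so EBIT − I = R$3,994,197.40.
DCL = contribution ÷ (EBIT − I) = R$14,908,769.40 ÷ R$3,994,197.40 = 3.7326.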